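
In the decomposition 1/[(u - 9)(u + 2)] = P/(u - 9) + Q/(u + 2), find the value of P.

Cover-up at u = 9: P = 1/(9 + 2) = 1/11


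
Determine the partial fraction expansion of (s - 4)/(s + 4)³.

(s - 4) = P(s + 4)² + Q(s + 4) + R. At s = -4: R = 1·(-4) - 4 = -8. Coefficients: P = 0, Q = 1
Result: 1/(s + 4)² - 8/(s + 4)³


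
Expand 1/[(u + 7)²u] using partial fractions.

Cover-up at u=0: C = 1/(0 + 7)² = 1/49. Cover-up at u=-7: B = 1/(-7 - 0) = -1/7. Comparing u² coeff: A = -C = -1/49
Result: (-1/49)/(u + 7) - (1/7)/(u + 7)² + (1/49)/u


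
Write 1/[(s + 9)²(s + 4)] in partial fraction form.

Cover-up at s=-4: γ = 1/(-4 + 9)² = 1/25. Cover-up at s=-9: β = 1/(-9 + 4) = -1/5. Comparing s² coeff: α = -γ = -1/25
Result: (-1/25)/(s + 9) - (1/5)/(s + 9)² + (1/25)/(s + 4)


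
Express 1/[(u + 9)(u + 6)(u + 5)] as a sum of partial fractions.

Using cover-up method: P = 1/12, Q = -1/3, R = 1/4
Result: (1/12)/(u + 9) - (1/3)/(u + 6) + (1/4)/(u + 5)


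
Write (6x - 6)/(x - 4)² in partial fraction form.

(6x - 6) = P(x - 4) + Q. At x = 4: Q = 6·4 - 6 = 18. Coeff of x: P = 6
Result: 6/(x - 4) + 18/(x - 4)²


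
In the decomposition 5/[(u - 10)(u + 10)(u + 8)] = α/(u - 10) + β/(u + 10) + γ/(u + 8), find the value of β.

Cover-up at u = -10: β = 5/[(-10 - 10)(-10 + 8)] = 5/[(-20)(-2)] = 5/40 = 1/8


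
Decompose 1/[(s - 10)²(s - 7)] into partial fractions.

Cover-up at s=7: R = 1/(7 - 10)² = 1/9. Cover-up at s=10: Q = 1/(10 - 7) = 1/3. Comparing s² coeff: P = -R = -1/9
Result: (-1/9)/(s - 10) + (1/3)/(s - 10)² + (1/9)/(s - 7)


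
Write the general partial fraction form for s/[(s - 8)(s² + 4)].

Linear + irreducible quadratic: A/(s - 8) + (Bs + C)/(s² + 4)


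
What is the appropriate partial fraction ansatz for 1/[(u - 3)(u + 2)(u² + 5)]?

Two linear + quadratic: A/(u - 3) + B/(u + 2) + (Cu + D)/(u² + 5)


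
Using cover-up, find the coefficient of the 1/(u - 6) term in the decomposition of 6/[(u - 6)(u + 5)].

Cover (u - 6), set u=6: 6/((u + 5) at u=6) = 6/(11) = 6/11


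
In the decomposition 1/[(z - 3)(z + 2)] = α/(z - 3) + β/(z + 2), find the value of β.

Cover-up at z = -2: β = 1/(-2 - 3) = -1/5


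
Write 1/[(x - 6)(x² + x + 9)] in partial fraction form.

Cover-up at x = 6: P = 1/(6² + 1·6 + 9) = 1/51. Then Q = -P = -1/51, R = -P·(1 + 6) = -7/51
Result: (1/51)/(x - 6) - ((1/51)x + 7/51)/(x² + x + 9)


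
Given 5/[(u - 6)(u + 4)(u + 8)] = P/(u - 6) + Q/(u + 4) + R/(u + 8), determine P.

Cover-up at u = 6: P = 5/[(6 + 4)(6 + 8)] = 5/[(10)(14)] = 5/140 = 1/28


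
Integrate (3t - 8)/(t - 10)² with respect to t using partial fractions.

Decompose: α = 3, β = 3·10 - 8 = 22, so (3t - 8)/(t - 10)² = 3/(t - 10) + 22/(t - 10)². Integrate: ∫ α/(t - 10) dt = 3 ln|(t - 10)|; ∫ β/(t - 10)² dt = -22/(t - 10). Sum: 3 ln|(t - 10)| - 22/(t - 10) + C


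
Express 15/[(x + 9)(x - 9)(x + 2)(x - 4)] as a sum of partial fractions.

Using Heaviside cover-up: (-5/546)/(x + 9) + (1/66)/(x - 9) + (5/154)/(x + 2) - (1/26)/(x - 4)


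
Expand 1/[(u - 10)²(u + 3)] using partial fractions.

Cover-up at u=-3: γ = 1/(-3 - 10)² = 1/169. Cover-up at u=10: β = 1/(10 + 3) = 1/13. Comparing u² coeff: α = -γ = -1/169
Result: (-1/169)/(u - 10) + (1/13)/(u - 10)² + (1/169)/(u + 3)


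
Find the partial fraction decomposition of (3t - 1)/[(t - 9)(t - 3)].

At t=9: A = (3·9 - 1)/(9 - 3) = 13/3. At t=3: B = (3·3 - 1)/(3 - 9) = -4/3
Result: (13/3)/(t - 9) - (4/3)/(t - 3)


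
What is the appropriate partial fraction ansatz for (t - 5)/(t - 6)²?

Repeated linear factor: α/(t - 6) + β/(t - 6)²


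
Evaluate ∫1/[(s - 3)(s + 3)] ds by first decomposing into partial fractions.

Decompose: 1/[(s - 3)(s + 3)] = (1/6)/(s - 3) - (1/6)/(s + 3). Integrate each term: (1/6) ln|(s - 3)| - (1/6) ln|(s + 3)| + C


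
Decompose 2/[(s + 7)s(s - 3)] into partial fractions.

Using cover-up method: A = 1/35, B = -2/21, C = 1/15
Result: (1/35)/(s + 7) - (2/21)/s + (1/15)/(s - 3)


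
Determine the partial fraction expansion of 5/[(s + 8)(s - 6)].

5/(s + 8)(s - 6) = α/(s + 8) + β/(s - 6). α = 5/(-8 - 6) = -5/14, β = 5/(6 + 8) = 5/14
Result: (-5/14)/(s + 8) + (5/14)/(s - 6)


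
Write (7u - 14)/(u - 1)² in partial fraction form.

(7u - 14) = A(u - 1) + B. At u = 1: B = 7·1 - 14 = -7. Coeff of u: A = 7
Result: 7/(u - 1) - 7/(u - 1)²


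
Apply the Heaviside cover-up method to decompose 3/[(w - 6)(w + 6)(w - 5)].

Cover (w - 6), w=6: P = 3/[(6 + 6)(6 - 5)] = 1/4. Cover (w + 6), w=-6: Q = 3/[(-6 - 6)(-6 - 5)] = 1/44. Cover (w - 5), w=5: R = 3/[(5 - 6)(5 + 6)] = -3/11.
Result: (1/4)/(w - 6) + (1/44)/(w + 6) - (3/11)/(w - 5)


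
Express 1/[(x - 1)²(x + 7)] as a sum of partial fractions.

Cover-up at x=-7: C = 1/(-7 - 1)² = 1/64. Cover-up at x=1: B = 1/(1 + 7) = 1/8. Comparing x² coeff: A = -C = -1/64
Result: (-1/64)/(x - 1) + (1/8)/(x - 1)² + (1/64)/(x + 7)


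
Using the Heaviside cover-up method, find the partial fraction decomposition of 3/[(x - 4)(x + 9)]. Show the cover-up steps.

Cover (x - 4): set x=4, get α = 3/(4 + 9) = 3/13. Cover (x + 9): set x=-9, get β = 3/(-9 - 4) = -3/13.
Result: (3/13)/(x - 4) - (3/13)/(x + 9)


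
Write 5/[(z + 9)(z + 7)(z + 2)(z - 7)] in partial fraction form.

Using Heaviside cover-up: (-5/224)/(z + 9) + (1/28)/(z + 7) - (1/63)/(z + 2) + (5/2016)/(z - 7)


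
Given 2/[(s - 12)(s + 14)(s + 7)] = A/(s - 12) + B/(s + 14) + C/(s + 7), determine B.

Cover-up at s = -14: B = 2/[(-14 - 12)(-14 + 7)] = 2/[(-26)(-7)] = 2/182 = 1/91


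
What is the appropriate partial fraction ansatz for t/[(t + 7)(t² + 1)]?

Linear + irreducible quadratic: α/(t + 7) + (βt + γ)/(t² + 1)


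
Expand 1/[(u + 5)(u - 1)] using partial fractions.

1/(u + 5)(u - 1) = P/(u + 5) + Q/(u - 1). P = 1/(-5 - 1) = -1/6, Q = 1/(1 + 5) = 1/6
Result: (-1/6)/(u + 5) + (1/6)/(u - 1)


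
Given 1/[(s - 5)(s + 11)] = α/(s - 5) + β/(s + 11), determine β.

Cover-up at s = -11: β = 1/(-11 - 5) = -1/16


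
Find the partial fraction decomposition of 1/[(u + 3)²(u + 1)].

Cover-up at u=-1: R = 1/(-1 + 3)² = 1/4. Cover-up at u=-3: Q = 1/(-3 + 1) = -1/2. Comparing u² coeff: P = -R = -1/4
Result: (-1/4)/(u + 3) - (1/2)/(u + 3)² + (1/4)/(u + 1)


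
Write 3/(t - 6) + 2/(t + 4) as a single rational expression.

Common denominator (t - 6)(t + 4). Numerator: 3(t + 4) + 2(t - 6) = (3t + 12) + (2t - 12) = 5t
Result: (5t)/[(t - 6)(t + 4)]


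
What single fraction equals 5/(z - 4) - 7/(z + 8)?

Common denominator (z - 4)(z + 8). Numerator: 5(z + 8) - 7(z - 4) = (5z + 40) - (7z - 28) = -2z + 68
Result: (-2z + 68)/[(z - 4)(z + 8)]


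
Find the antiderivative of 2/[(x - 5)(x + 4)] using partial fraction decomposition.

Decompose: 2/[(x - 5)(x + 4)] = (2/9)/(x - 5) - (2/9)/(x + 4). Integrate each term: (2/9) ln|(x - 5)| - (2/9) ln|(x + 4)| + C


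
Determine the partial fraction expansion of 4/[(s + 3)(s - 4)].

4/(s + 3)(s - 4) = α/(s + 3) + β/(s - 4). α = 4/(-3 - 4) = -4/7, β = 4/(4 + 3) = 4/7
Result: (-4/7)/(s + 3) + (4/7)/(s - 4)


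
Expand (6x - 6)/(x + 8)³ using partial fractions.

(6x - 6) = α(x + 8)² + β(x + 8) + γ. At x = -8: γ = 6·(-8) - 6 = -54. Coefficients: α = 0, β = 6
Result: 6/(x + 8)² - 54/(x + 8)³


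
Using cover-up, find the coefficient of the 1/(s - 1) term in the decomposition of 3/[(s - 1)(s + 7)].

Cover (s - 1), set s=1: 3/((s + 7) at s=1) = 3/(8) = 3/8


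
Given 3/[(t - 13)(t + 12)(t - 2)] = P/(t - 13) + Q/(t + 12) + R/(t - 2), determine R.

Cover-up at t = 2: R = 3/[(2 - 13)(2 + 12)] = 3/[(-11)(14)] = -3/154


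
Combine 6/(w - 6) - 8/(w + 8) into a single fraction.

Common denominator (w - 6)(w + 8). Numerator: 6(w + 8) - 8(w - 6) = (6w + 48) - (8w - 48) = -2w + 96
Result: (-2w + 96)/[(w - 6)(w + 8)]


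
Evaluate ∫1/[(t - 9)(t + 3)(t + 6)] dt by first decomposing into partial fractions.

Cover-up: α = 1/180, β = -1/36, γ = 1/45. Decomposition: (1/180)/(t - 9) - (1/36)/(t + 3) + (1/45)/(t + 6). Integrate each term: (1/180) ln|(t - 9)| - (1/36) ln|(t + 3)| + (1/45) ln|(t + 6)| + C


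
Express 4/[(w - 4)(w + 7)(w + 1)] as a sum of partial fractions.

Using cover-up method: P = 4/55, Q = 2/33, R = -2/15
Result: (4/55)/(w - 4) + (2/33)/(w + 7) - (2/15)/(w + 1)


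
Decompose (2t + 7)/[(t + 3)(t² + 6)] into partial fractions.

At t=-3: α = (2·(-3) + 7)/((-3)² + 6) = 1/15. β = -α = -1/15, γ = 2 - (-3)·α = 11/5
Result: (1/15)/(t + 3) - ((1/15)t - 11/5)/(t² + 6)


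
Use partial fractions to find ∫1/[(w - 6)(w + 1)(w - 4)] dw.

Cover-up: α = 1/14, β = 1/35, γ = -1/10. Decomposition: (1/14)/(w - 6) + (1/35)/(w + 1) - (1/10)/(w - 4). Integrate each term: (1/14) ln|(w - 6)| + (1/35) ln|(w + 1)| - (1/10) ln|(w - 4)| + C


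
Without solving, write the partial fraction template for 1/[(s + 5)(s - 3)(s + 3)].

Three distinct linear factors: P/(s + 5) + Q/(s - 3) + R/(s + 3)


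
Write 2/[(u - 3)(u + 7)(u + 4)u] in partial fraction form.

Using Heaviside cover-up: (1/105)/(u - 3) - (1/105)/(u + 7) + (1/42)/(u + 4) - (1/42)/u


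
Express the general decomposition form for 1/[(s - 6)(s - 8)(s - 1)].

Three distinct linear factors: A/(s - 6) + B/(s - 8) + C/(s - 1)


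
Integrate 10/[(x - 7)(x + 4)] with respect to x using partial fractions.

Decompose: 10/[(x - 7)(x + 4)] = (10/11)/(x - 7) - (10/11)/(x + 4). Integrate each term: (10/11) ln|(x - 7)| - (10/11) ln|(x + 4)| + C


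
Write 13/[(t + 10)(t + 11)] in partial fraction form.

13/(t + 10)(t + 11) = α/(t + 10) + β/(t + 11). α = 13/(-10 + 11) = 13, β = 13/(-11 + 10) = -13
Result: 13/(t + 10) - 13/(t + 11)


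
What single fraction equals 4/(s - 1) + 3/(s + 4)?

Common denominator (s - 1)(s + 4). Numerator: 4(s + 4) + 3(s - 1) = (4s + 16) + (3s - 3) = 7s + 13
Result: (7s + 13)/[(s - 1)(s + 4)]


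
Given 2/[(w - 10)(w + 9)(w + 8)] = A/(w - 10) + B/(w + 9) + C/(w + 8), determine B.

Cover-up at w = -9: B = 2/[(-9 - 10)(-9 + 8)] = 2/[(-19)(-1)] = 2/19


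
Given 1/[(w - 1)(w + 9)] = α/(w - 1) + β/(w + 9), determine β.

Cover-up at w = -9: β = 1/(-9 - 1) = -1/10


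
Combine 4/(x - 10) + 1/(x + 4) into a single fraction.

Common denominator (x - 10)(x + 4). Numerator: 4(x + 4) + 1(x - 10) = (4x + 16) + (x - 10) = 5x + 6
Result: (5x + 6)/[(x - 10)(x + 4)]


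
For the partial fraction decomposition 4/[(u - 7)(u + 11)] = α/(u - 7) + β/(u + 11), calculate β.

Cover-up at u = -11: β = 4/(-11 - 7) = -4/18 = -2/9


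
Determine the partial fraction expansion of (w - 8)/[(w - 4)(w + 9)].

At w=4: α = (1·4 - 8)/(4 + 9) = -4/13. At w=-9: β = (1·(-9) - 8)/(-9 - 4) = 17/13
Result: (-4/13)/(w - 4) + (17/13)/(w + 9)


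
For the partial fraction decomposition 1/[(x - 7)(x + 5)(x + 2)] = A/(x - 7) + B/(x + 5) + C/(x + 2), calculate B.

Cover-up at x = -5: B = 1/[(-5 - 7)(-5 + 2)] = 1/[(-12)(-3)] = 1/36


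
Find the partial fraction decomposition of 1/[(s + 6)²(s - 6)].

Cover-up at s=6: R = 1/(6 + 6)² = 1/144. Cover-up at s=-6: Q = 1/(-6 - 6) = -1/12. Comparing s² coeff: P = -R = -1/144
Result: (-1/144)/(s + 6) - (1/12)/(s + 6)² + (1/144)/(s - 6)


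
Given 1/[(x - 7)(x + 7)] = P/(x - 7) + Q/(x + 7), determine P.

Cover-up at x = 7: P = 1/(7 + 7) = 1/14


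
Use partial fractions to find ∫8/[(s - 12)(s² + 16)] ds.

Cover-up at s=12: A = 8/(12²+16) = 1/20. Coeff matching: B = -1/20, C = -3/5. Decomposition: (1/20)/(s - 12) - ((1/20)s + 3/5)/(s² + 16). Integrate: linear → ln, quadratic → (1/2)ln + arctan: (1/20) ln|(s - 12)| - (1/40) ln(s² + 16) - (3/20) arctan(s/4) + C


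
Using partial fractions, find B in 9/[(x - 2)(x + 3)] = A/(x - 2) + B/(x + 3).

Cover-up at x = -3: B = 9/(-3 - 2) = -9/5


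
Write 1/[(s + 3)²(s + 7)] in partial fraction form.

Cover-up at s=-7: R = 1/(-7 + 3)² = 1/16. Cover-up at s=-3: Q = 1/(-3 + 7) = 1/4. Comparing s² coeff: P = -R = -1/16
Result: (-1/16)/(s + 3) + (1/4)/(s + 3)² + (1/16)/(s + 7)


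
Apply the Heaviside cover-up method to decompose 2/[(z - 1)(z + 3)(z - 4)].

Cover (z - 1), z=1: α = 2/[(1 + 3)(1 - 4)] = -1/6. Cover (z + 3), z=-3: β = 2/[(-3 - 1)(-3 - 4)] = 1/14. Cover (z - 4), z=4: γ = 2/[(4 - 1)(4 + 3)] = 2/21.
Result: (-1/6)/(z - 1) + (1/14)/(z + 3) + (2/21)/(z - 4)


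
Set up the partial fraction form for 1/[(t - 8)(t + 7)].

Distinct linear factors: P/(t - 8) + Q/(t + 7)


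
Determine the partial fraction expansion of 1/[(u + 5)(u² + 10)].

Cover-up at u = -5: P = 1/((-5)² + 10) = 1/35. Then Q = -P = -1/35, R = -P·(0 - 5) = 1/7
Result: (1/35)/(u + 5) - ((1/35)u - 1/7)/(u² + 10)


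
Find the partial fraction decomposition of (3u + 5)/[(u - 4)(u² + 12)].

At u=4: P = (3·4 + 5)/(4² + 12) = 17/28. Q = -P = -17/28, R = 3 - 4·P = 4/7
Result: (17/28)/(u - 4) - ((17/28)u - 4/7)/(u² + 12)


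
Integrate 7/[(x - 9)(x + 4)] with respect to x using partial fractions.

Decompose: 7/[(x - 9)(x + 4)] = (7/13)/(x - 9) - (7/13)/(x + 4). Integrate each term: (7/13) ln|(x - 9)| - (7/13) ln|(x + 4)| + C


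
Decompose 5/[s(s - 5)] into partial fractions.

5/s(s - 5) = α/s + β/(s - 5). α = 5/(0 - 5) = -1, β = 5/(5 - 0) = 1
Result: -1/s + 1/(s - 5)


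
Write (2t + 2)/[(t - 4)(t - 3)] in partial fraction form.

At t=4: α = (2·4 + 2)/(4 - 3) = 10. At t=3: β = (2·3 + 2)/(3 - 4) = -8
Result: 10/(t - 4) - 8/(t - 3)


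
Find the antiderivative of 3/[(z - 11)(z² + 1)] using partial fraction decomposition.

Cover-up at z=11: α = 3/(11²+1) = 3/122. Coeff matching: β = -3/122, γ = -33/122. Decomposition: (3/122)/(z - 11) - ((3/122)z + 33/122)/(z² + 1). Integrate: linear → ln, quadratic → (1/2)ln + arctan: (3/122) ln|(z - 11)| - (3/244) ln(z² + 1) - (33/122) arctan(z) + C


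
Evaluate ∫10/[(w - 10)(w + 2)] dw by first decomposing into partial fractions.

Decompose: 10/[(w - 10)(w + 2)] = (5/6)/(w - 10) - (5/6)/(w + 2). Integrate each term: (5/6) ln|(w - 10)| - (5/6) ln|(w + 2)| + C


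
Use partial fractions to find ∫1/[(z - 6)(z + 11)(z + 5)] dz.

Cover-up: A = 1/187, B = 1/102, C = -1/66. Decomposition: (1/187)/(z - 6) + (1/102)/(z + 11) - (1/66)/(z + 5). Integrate each term: (1/187) ln|(z - 6)| + (1/102) ln|(z + 11)| - (1/66) ln|(z + 5)| + C


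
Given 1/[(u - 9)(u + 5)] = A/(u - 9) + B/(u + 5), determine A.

Cover-up at u = 9: A = 1/(9 + 5) = 1/14


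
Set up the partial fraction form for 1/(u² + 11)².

Repeated quadratic factor: (Pu + Q)/(u² + 11) + (Ru + S)/(u² + 11)²


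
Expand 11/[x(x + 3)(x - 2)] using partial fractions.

Using cover-up method: A = -11/6, B = 11/15, C = 11/10
Result: (-11/6)/x + (11/15)/(x + 3) + (11/10)/(x - 2)


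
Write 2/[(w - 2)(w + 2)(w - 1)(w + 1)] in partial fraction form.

Using Heaviside cover-up: (1/6)/(w - 2) - (1/6)/(w + 2) - (1/3)/(w - 1) + (1/3)/(w + 1)


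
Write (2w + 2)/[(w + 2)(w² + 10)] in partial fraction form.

At w=-2: P = (2·(-2) + 2)/((-2)² + 10) = -1/7. Q = -P = 1/7, R = 2 - (-2)·P = 12/7
Result: (-1/7)/(w + 2) + ((1/7)w + 12/7)/(w² + 10)


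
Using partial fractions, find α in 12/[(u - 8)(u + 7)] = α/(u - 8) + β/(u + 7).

Cover-up at u = 8: α = 12/(8 + 7) = 12/15 = 4/5


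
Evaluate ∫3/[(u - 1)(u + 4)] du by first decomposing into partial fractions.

Decompose: 3/[(u - 1)(u + 4)] = (3/5)/(u - 1) - (3/5)/(u + 4). Integrate each term: (3/5) ln|(u - 1)| - (3/5) ln|(u + 4)| + C


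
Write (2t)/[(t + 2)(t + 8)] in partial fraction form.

At t=-2: P = (2·(-2) + 0)/(-2 + 8) = -2/3. At t=-8: Q = (2·(-8) + 0)/(-8 + 2) = 8/3
Result: (-2/3)/(t + 2) + (8/3)/(t + 8)


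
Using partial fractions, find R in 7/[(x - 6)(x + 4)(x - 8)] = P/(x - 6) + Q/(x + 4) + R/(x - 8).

Cover-up at x = 8: R = 7/[(8 - 6)(8 + 4)] = 7/[(2)(12)] = 7/24


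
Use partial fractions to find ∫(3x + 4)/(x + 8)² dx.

Decompose: α = 3, β = 3·(-8) + 4 = -20, so (3x + 4)/(x + 8)² = 3/(x + 8) - 20/(x + 8)². Integrate: ∫ α/(x + 8) dx = 3 ln|(x + 8)|; ∫ β/(x + 8)² dx = 20/(x + 8). Sum: 3 ln|(x + 8)| + 20/(x + 8) + C


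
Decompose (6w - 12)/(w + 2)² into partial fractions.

(6w - 12) = α(w + 2) + β. At w = -2: β = 6·(-2) - 12 = -24. Coeff of w: α = 6
Result: 6/(w + 2) - 24/(w + 2)²


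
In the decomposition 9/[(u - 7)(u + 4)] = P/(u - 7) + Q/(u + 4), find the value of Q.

Cover-up at u = -4: Q = 9/(-4 - 7) = -9/11


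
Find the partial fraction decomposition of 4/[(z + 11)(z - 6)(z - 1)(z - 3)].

Using Heaviside cover-up: (-1/714)/(z + 11) + (4/255)/(z - 6) + (1/30)/(z - 1) - (1/21)/(z - 3)


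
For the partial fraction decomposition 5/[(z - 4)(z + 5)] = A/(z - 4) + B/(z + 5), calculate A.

Cover-up at z = 4: A = 5/(4 + 5) = 5/9


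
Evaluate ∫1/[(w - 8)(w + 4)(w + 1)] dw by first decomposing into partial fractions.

Cover-up: α = 1/108, β = 1/36, γ = -1/27. Decomposition: (1/108)/(w - 8) + (1/36)/(w + 4) - (1/27)/(w + 1). Integrate each term: (1/108) ln|(w - 8)| + (1/36) ln|(w + 4)| - (1/27) ln|(w + 1)| + C


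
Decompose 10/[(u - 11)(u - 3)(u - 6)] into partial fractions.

Using cover-up method: P = 1/4, Q = 5/12, R = -2/3
Result: (1/4)/(u - 11) + (5/12)/(u - 3) - (2/3)/(u - 6)


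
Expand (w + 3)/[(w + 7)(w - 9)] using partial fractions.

At w=-7: α = (1·(-7) + 3)/(-7 - 9) = 1/4. At w=9: β = (1·9 + 3)/(9 + 7) = 3/4
Result: (1/4)/(w + 7) + (3/4)/(w - 9)


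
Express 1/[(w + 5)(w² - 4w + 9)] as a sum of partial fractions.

Cover-up at w = -5: A = 1/((-5)² - 4·(-5) + 9) = 1/54. Then B = -A = -1/54, C = -A·(-4 - 5) = 1/6
Result: (1/54)/(w + 5) - ((1/54)w - 1/6)/(w² - 4w + 9)


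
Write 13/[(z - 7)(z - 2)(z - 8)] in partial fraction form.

Using cover-up method: α = -13/5, β = 13/30, γ = 13/6
Result: (-13/5)/(z - 7) + (13/30)/(z - 2) + (13/6)/(z - 8)


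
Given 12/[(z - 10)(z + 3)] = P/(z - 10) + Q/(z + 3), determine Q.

Cover-up at z = -3: Q = 12/(-3 - 10) = -12/13


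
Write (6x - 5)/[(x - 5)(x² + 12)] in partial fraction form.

At x=5: A = (6·5 - 5)/(5² + 12) = 25/37. B = -A = -25/37, C = 6 - 5·A = 97/37
Result: (25/37)/(x - 5) - ((25/37)x - 97/37)/(x² + 12)


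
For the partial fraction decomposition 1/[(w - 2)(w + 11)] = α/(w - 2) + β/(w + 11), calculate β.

Cover-up at w = -11: β = 1/(-11 - 2) = -1/13


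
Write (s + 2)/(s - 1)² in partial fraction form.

(s + 2) = P(s - 1) + Q. At s = 1: Q = 1·1 + 2 = 3. Coeff of s: P = 1
Result: 1/(s - 1) + 3/(s - 1)²


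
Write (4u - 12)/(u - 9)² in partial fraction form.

(4u - 12) = α(u - 9) + β. At u = 9: β = 4·9 - 12 = 24. Coeff of u: α = 4
Result: 4/(u - 9) + 24/(u - 9)²


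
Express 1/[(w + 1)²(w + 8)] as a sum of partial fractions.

Cover-up at w=-8: R = 1/(-8 + 1)² = 1/49. Cover-up at w=-1: Q = 1/(-1 + 8) = 1/7. Comparing w² coeff: P = -R = -1/49
Result: (-1/49)/(w + 1) + (1/7)/(w + 1)² + (1/49)/(w + 8)


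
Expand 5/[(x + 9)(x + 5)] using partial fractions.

5/(x + 9)(x + 5) = α/(x + 9) + β/(x + 5). α = 5/(-9 + 5) = -5/4, β = 5/(-5 + 9) = 5/4
Result: (-5/4)/(x + 9) + (5/4)/(x + 5)


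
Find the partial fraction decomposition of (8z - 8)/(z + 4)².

(8z - 8) = α(z + 4) + β. At z = -4: β = 8·(-4) - 8 = -40. Coeff of z: α = 8
Result: 8/(z + 4) - 40/(z + 4)²


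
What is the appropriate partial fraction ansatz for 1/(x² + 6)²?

Repeated quadratic factor: (Ax + B)/(x² + 6) + (Cx + D)/(x² + 6)²


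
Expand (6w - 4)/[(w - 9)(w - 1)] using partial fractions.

At w=9: A = (6·9 - 4)/(9 - 1) = 25/4. At w=1: B = (6·1 - 4)/(1 - 9) = -1/4
Result: (25/4)/(w - 9) - (1/4)/(w - 1)


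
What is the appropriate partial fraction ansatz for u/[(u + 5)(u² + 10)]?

Linear + irreducible quadratic: P/(u + 5) + (Qu + R)/(u² + 10)


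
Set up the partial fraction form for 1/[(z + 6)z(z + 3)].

Three distinct linear factors: A/(z + 6) + B/z + C/(z + 3)


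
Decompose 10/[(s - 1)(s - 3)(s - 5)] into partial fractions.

Using cover-up method: P = 5/4, Q = -5/2, R = 5/4
Result: (5/4)/(s - 1) - (5/2)/(s - 3) + (5/4)/(s - 5)


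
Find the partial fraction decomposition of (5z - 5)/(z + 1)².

(5z - 5) = P(z + 1) + Q. At z = -1: Q = 5·(-1) - 5 = -10. Coeff of z: P = 5
Result: 5/(z + 1) - 10/(z + 1)²


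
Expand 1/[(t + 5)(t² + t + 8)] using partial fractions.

Cover-up at t = -5: α = 1/((-5)² + 1·(-5) + 8) = 1/28. Then β = -α = -1/28, γ = -α·(1 - 5) = 1/7
Result: (1/28)/(t + 5) - ((1/28)t - 1/7)/(t² + t + 8)


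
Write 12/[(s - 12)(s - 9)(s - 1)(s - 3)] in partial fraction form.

Using Heaviside cover-up: (4/99)/(s - 12) - (1/12)/(s - 9) - (3/44)/(s - 1) + (1/9)/(s - 3)


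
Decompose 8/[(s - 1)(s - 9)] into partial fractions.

8/(s - 1)(s - 9) = A/(s - 1) + B/(s - 9). A = 8/(1 - 9) = -1, B = 8/(9 - 1) = 1
Result: -1/(s - 1) + 1/(s - 9)


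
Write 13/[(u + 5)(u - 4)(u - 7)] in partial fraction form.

Using cover-up method: A = 13/108, B = -13/27, C = 13/36
Result: (13/108)/(u + 5) - (13/27)/(u - 4) + (13/36)/(u - 7)


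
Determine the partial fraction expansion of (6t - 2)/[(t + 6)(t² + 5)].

At t=-6: P = (6·(-6) - 2)/((-6)² + 5) = -38/41. Q = -P = 38/41, R = 6 - (-6)·P = 18/41
Result: (-38/41)/(t + 6) + ((38/41)t + 18/41)/(t² + 5)


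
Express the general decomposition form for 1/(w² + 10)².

Repeated quadratic factor: (Aw + B)/(w² + 10) + (Cw + D)/(w² + 10)²


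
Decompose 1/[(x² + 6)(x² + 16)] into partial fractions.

Coefficient matching gives α = γ = 0, β = 1/(16-6) = 1/10, δ = -β = -1/10
Result: (1/10)/(x² + 6) - (1/10)/(x² + 16)


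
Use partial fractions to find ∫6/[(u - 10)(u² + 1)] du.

Cover-up at u=10: α = 6/(10²+1) = 6/101. Coeff matching: β = -6/101, γ = -60/101. Decomposition: (6/101)/(u - 10) - ((6/101)u + 60/101)/(u² + 1). Integrate: linear → ln, quadratic → (1/2)ln + arctan: (6/101) ln|(u - 10)| - (3/101) ln(u² + 1) - (60/101) arctan(u) + C


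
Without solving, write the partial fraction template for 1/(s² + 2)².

Repeated quadratic factor: (αs + β)/(s² + 2) + (γs + δ)/(s² + 2)²


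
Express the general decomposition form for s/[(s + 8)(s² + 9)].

Linear + irreducible quadratic: A/(s + 8) + (Bs + C)/(s² + 9)


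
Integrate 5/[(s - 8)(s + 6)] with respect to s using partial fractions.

Decompose: 5/[(s - 8)(s + 6)] = (5/14)/(s - 8) - (5/14)/(s + 6). Integrate each term: (5/14) ln|(s - 8)| - (5/14) ln|(s + 6)| + C


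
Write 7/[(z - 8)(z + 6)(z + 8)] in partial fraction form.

Using cover-up method: α = 1/32, β = -1/4, γ = 7/32
Result: (1/32)/(z - 8) - (1/4)/(z + 6) + (7/32)/(z + 8)


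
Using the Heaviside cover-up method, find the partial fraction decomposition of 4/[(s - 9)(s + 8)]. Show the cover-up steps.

Cover (s - 9): set s=9, get α = 4/(9 + 8) = 4/17. Cover (s + 8): set s=-8, get β = 4/(-8 - 9) = -4/17.
Result: (4/17)/(s - 9) - (4/17)/(s + 8)


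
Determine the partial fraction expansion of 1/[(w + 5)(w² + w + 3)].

Cover-up at w = -5: α = 1/((-5)² + 1·(-5) + 3) = 1/23. Then β = -α = -1/23, γ = -α·(1 - 5) = 4/23
Result: (1/23)/(w + 5) - ((1/23)w - 4/23)/(w² + w + 3)


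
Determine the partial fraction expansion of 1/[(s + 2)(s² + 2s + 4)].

Cover-up at s = -2: α = 1/((-2)² + 2·(-2) + 4) = 1/4. Then β = -α = -1/4, γ = -α·(2 - 2) = 0
Result: (1/4)/(s + 2) - ((1/4)s)/(s² + 2s + 4)


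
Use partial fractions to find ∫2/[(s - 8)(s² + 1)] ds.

Cover-up at s=8: α = 2/(8²+1) = 2/65. Coeff matching: β = -2/65, γ = -16/65. Decomposition: (2/65)/(s - 8) - ((2/65)s + 16/65)/(s² + 1). Integrate: linear → ln, quadratic → (1/2)ln + arctan: (2/65) ln|(s - 8)| - (1/65) ln(s² + 1) - (16/65) arctan(s) + C


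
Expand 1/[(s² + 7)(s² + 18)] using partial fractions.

Coefficient matching gives A = C = 0, B = 1/(18-7) = 1/11, D = -B = -1/11
Result: (1/11)/(s² + 7) - (1/11)/(s² + 18)


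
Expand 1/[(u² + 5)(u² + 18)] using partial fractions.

Coefficient matching gives A = C = 0, B = 1/(18-5) = 1/13, D = -B = -1/13
Result: (1/13)/(u² + 5) - (1/13)/(u² + 18)


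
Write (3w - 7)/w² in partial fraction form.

(3w - 7) = αw + β. At w = 0: β = 3·0 - 7 = -7. Coeff of w: α = 3
Result: 3/w - 7/w²


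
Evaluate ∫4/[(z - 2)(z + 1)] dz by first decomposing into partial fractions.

Decompose: 4/[(z - 2)(z + 1)] = (4/3)/(z - 2) - (4/3)/(z + 1). Integrate each term: (4/3) ln|(z - 2)| - (4/3) ln|(z + 1)| + C


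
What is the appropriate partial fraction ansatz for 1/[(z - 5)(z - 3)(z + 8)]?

Three distinct linear factors: α/(z - 5) + β/(z - 3) + γ/(z + 8)


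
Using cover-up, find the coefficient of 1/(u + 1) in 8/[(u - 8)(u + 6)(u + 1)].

Cover (u + 1), set u=-1: 8/[(-1 - 8)(-1 + 6)] = -8/45


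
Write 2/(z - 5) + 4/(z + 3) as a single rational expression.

Common denominator (z - 5)(z + 3). Numerator: 2(z + 3) + 4(z - 5) = (2z + 6) + (4z - 20) = 6z - 14
Result: (6z - 14)/[(z - 5)(z + 3)]


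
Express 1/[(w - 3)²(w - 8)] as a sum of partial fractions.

Cover-up at w=8: R = 1/(8 - 3)² = 1/25. Cover-up at w=3: Q = 1/(3 - 8) = -1/5. Comparing w² coeff: P = -R = -1/25
Result: (-1/25)/(w - 3) - (1/5)/(w - 3)² + (1/25)/(w - 8)


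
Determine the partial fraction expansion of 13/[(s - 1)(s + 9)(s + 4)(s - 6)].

Using Heaviside cover-up: (-13/250)/(s - 1) - (13/750)/(s + 9) + (13/250)/(s + 4) + (13/750)/(s - 6)


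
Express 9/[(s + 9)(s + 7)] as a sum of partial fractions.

9/(s + 9)(s + 7) = α/(s + 9) + β/(s + 7). α = 9/(-9 + 7) = -9/2, β = 9/(-7 + 9) = 9/2
Result: (-9/2)/(s + 9) + (9/2)/(s + 7)


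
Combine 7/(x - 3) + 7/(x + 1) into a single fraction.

Common denominator (x - 3)(x + 1). Numerator: 7(x + 1) + 7(x - 3) = (7x + 7) + (7x - 21) = 14x - 14
Result: (14x - 14)/[(x - 3)(x + 1)]


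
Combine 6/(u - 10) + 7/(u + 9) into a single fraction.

Common denominator (u - 10)(u + 9). Numerator: 6(u + 9) + 7(u - 10) = (6u + 54) + (7u - 70) = 13u - 16
Result: (13u - 16)/[(u - 10)(u + 9)]


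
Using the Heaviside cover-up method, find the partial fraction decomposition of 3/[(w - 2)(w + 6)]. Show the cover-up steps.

Cover (w - 2): set w=2, get α = 3/(2 + 6) = 3/8. Cover (w + 6): set w=-6, get β = 3/(-6 - 2) = -3/8.
Result: (3/8)/(w - 2) - (3/8)/(w + 6)


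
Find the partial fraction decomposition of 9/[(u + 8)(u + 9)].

9/(u + 8)(u + 9) = A/(u + 8) + B/(u + 9). A = 9/(-8 + 9) = 9, B = 9/(-9 + 8) = -9
Result: 9/(u + 8) - 9/(u + 9)


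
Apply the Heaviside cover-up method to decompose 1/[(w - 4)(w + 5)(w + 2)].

Cover (w - 4), w=4: α = 1/[(4 + 5)(4 + 2)] = 1/54. Cover (w + 5), w=-5: β = 1/[(-5 - 4)(-5 + 2)] = 1/27. Cover (w + 2), w=-2: γ = 1/[(-2 - 4)(-2 + 5)] = -1/18.
Result: (1/54)/(w - 4) + (1/27)/(w + 5) - (1/18)/(w + 2)


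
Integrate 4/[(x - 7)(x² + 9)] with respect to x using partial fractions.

Cover-up at x=7: α = 4/(7²+9) = 2/29. Coeff matching: β = -2/29, γ = -14/29. Decomposition: (2/29)/(x - 7) - ((2/29)x + 14/29)/(x² + 9). Integrate: linear → ln, quadratic → (1/2)ln + arctan: (2/29) ln|(x - 7)| - (1/29) ln(x² + 9) - (14/87) arctan(x/3) + C


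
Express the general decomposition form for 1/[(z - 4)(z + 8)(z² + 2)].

Two linear + quadratic: P/(z - 4) + Q/(z + 8) + (Rz + S)/(z² + 2)


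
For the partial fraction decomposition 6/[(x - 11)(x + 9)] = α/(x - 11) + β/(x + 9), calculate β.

Cover-up at x = -9: β = 6/(-9 - 11) = -6/20 = -3/10


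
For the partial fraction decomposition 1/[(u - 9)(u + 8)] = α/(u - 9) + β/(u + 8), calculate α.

Cover-up at u = 9: α = 1/(9 + 8) = 1/17


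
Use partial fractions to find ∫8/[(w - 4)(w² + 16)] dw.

Cover-up at w=4: P = 8/(4²+16) = 1/4. Coeff matching: Q = -1/4, R = -1. Decomposition: (1/4)/(w - 4) - ((1/4)w + 1)/(w² + 16). Integrate: linear → ln, quadratic → (1/2)ln + arctan: (1/4) ln|(w - 4)| - (1/8) ln(w² + 16) - (1/4) arctan(w/4) + C


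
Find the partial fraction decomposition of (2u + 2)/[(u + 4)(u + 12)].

At u=-4: α = (2·(-4) + 2)/(-4 + 12) = -3/4. At u=-12: β = (2·(-12) + 2)/(-12 + 4) = 11/4
Result: (-3/4)/(u + 4) + (11/4)/(u + 12)


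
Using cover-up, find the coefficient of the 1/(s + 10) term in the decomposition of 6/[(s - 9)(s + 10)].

Cover (s + 10), set s=-10: 6/((s - 9) at s=-10) = 6/(-19) = -6/19


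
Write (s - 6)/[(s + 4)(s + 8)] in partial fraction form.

At s=-4: P = (1·(-4) - 6)/(-4 + 8) = -5/2. At s=-8: Q = (1·(-8) - 6)/(-8 + 4) = 7/2
Result: (-5/2)/(s + 4) + (7/2)/(s + 8)


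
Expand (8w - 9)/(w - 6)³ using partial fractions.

(8w - 9) = P(w - 6)² + Q(w - 6) + R. At w = 6: R = 8·6 - 9 = 39. Coefficients: P = 0, Q = 8
Result: 8/(w - 6)² + 39/(w - 6)³


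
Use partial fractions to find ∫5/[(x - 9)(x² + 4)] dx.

Cover-up at x=9: A = 5/(9²+4) = 1/17. Coeff matching: B = -1/17, C = -9/17. Decomposition: (1/17)/(x - 9) - ((1/17)x + 9/17)/(x² + 4). Integrate: linear → ln, quadratic → (1/2)ln + arctan: (1/17) ln|(x - 9)| - (1/34) ln(x² + 4) - (9/34) arctan(x/2) + C


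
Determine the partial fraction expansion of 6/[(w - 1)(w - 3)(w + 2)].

Using cover-up method: P = -1, Q = 3/5, R = 2/5
Result: -1/(w - 1) + (3/5)/(w - 3) + (2/5)/(w + 2)


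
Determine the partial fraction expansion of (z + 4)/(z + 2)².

(z + 4) = P(z + 2) + Q. At z = -2: Q = 1·(-2) + 4 = 2. Coeff of z: P = 1
Result: 1/(z + 2) + 2/(z + 2)²


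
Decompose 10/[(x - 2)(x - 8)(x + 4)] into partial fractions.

Using cover-up method: α = -5/18, β = 5/36, γ = 5/36
Result: (-5/18)/(x - 2) + (5/36)/(x - 8) + (5/36)/(x + 4)


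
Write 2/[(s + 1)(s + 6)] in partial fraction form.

2/(s + 1)(s + 6) = P/(s + 1) + Q/(s + 6). P = 2/(-1 + 6) = 2/5, Q = 2/(-6 + 1) = -2/5
Result: (2/5)/(s + 1) - (2/5)/(s + 6)


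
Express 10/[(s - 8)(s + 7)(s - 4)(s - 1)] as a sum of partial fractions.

Using Heaviside cover-up: (1/42)/(s - 8) - (1/132)/(s + 7) - (5/66)/(s - 4) + (5/84)/(s - 1)


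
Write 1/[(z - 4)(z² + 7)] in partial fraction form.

Cover-up at z = 4: α = 1/(4² + 7) = 1/23. Then β = -α = -1/23, γ = -α·(0 + 4) = -4/23
Result: (1/23)/(z - 4) - ((1/23)z + 4/23)/(z² + 7)


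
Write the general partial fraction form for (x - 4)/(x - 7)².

Repeated linear factor: α/(x - 7) + β/(x - 7)²


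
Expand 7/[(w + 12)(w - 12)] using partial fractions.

7/(w + 12)(w - 12) = α/(w + 12) + β/(w - 12). α = 7/(-12 - 12) = -7/24, β = 7/(12 + 12) = 7/24
Result: (-7/24)/(w + 12) + (7/24)/(w - 12)


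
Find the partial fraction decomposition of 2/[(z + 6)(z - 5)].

2/(z + 6)(z - 5) = A/(z + 6) + B/(z - 5). A = 2/(-6 - 5) = -2/11, B = 2/(5 + 6) = 2/11
Result: (-2/11)/(z + 6) + (2/11)/(z - 5)


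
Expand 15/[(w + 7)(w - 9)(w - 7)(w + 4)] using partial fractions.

Using Heaviside cover-up: (-5/224)/(w + 7) + (15/416)/(w - 9) - (15/308)/(w - 7) + (5/143)/(w + 4)


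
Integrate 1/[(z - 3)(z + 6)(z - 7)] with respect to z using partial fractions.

Cover-up: P = -1/36, Q = 1/117, R = 1/52. Decomposition: (-1/36)/(z - 3) + (1/117)/(z + 6) + (1/52)/(z - 7). Integrate each term: (-1/36) ln|(z - 3)| + (1/117) ln|(z + 6)| + (1/52) ln|(z - 7)| + C


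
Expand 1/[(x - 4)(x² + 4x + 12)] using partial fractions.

Cover-up at x = 4: A = 1/(4² + 4·4 + 12) = 1/44. Then B = -A = -1/44, C = -A·(4 + 4) = -2/11
Result: (1/44)/(x - 4) - ((1/44)x + 2/11)/(x² + 4x + 12)


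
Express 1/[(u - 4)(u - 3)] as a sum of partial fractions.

1/(u - 4)(u - 3) = α/(u - 4) + β/(u - 3). α = 1/(4 - 3) = 1, β = 1/(3 - 4) = -1
Result: 1/(u - 4) - 1/(u - 3)


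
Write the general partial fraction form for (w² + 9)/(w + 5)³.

Repeated linear factor (power 3): α/(w + 5) + β/(w + 5)² + γ/(w + 5)³


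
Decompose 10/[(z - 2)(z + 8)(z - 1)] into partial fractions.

Using cover-up method: α = 1, β = 1/9, γ = -10/9
Result: 1/(z - 2) + (1/9)/(z + 8) - (10/9)/(z - 1)


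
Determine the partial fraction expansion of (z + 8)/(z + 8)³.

(z + 8) = P(z + 8)² + Q(z + 8) + R. At z = -8: R = 1·(-8) + 8 = 0. Coefficients: P = 0, Q = 1
Result: 1/(z + 8)²


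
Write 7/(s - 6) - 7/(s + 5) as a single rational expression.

Common denominator (s - 6)(s + 5). Numerator: 7(s + 5) - 7(s - 6) = (7s + 35) - (7s - 42) = 77
Result: (77)/[(s - 6)(s + 5)]


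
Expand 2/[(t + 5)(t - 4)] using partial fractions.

2/(t + 5)(t - 4) = α/(t + 5) + β/(t - 4). α = 2/(-5 - 4) = -2/9, β = 2/(4 + 5) = 2/9
Result: (-2/9)/(t + 5) + (2/9)/(t - 4)


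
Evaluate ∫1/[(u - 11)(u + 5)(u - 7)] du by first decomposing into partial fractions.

Cover-up: α = 1/64, β = 1/192, γ = -1/48. Decomposition: (1/64)/(u - 11) + (1/192)/(u + 5) - (1/48)/(u - 7). Integrate each term: (1/64) ln|(u - 11)| + (1/192) ln|(u + 5)| - (1/48) ln|(u - 7)| + C


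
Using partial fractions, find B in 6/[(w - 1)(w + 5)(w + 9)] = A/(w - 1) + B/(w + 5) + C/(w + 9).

Cover-up at w = -5: B = 6/[(-5 - 1)(-5 + 9)] = 6/[(-6)(4)] = -6/24 = -1/4


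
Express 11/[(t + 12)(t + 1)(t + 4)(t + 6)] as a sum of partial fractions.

Using Heaviside cover-up: (-1/48)/(t + 12) + (1/15)/(t + 1) - (11/48)/(t + 4) + (11/60)/(t + 6)


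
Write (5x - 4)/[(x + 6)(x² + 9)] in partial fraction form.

At x=-6: α = (5·(-6) - 4)/((-6)² + 9) = -34/45. β = -α = 34/45, γ = 5 - (-6)·α = 7/15
Result: (-34/45)/(x + 6) + ((34/45)x + 7/15)/(x² + 9)


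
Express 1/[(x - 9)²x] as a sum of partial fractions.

Cover-up at x=0: γ = 1/(0 - 9)² = 1/81. Cover-up at x=9: β = 1/(9 - 0) = 1/9. Comparing x² coeff: α = -γ = -1/81
Result: (-1/81)/(x - 9) + (1/9)/(x - 9)² + (1/81)/x


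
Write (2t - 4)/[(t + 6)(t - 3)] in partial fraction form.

At t=-6: A = (2·(-6) - 4)/(-6 - 3) = 16/9. At t=3: B = (2·3 - 4)/(3 + 6) = 2/9
Result: (16/9)/(t + 6) + (2/9)/(t - 3)


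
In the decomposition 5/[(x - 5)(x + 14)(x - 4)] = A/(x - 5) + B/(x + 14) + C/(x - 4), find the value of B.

Cover-up at x = -14: B = 5/[(-14 - 5)(-14 - 4)] = 5/[(-19)(-18)] = 5/342


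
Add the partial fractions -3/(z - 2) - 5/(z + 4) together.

Common denominator (z - 2)(z + 4). Numerator: -3(z + 4) - 5(z - 2) = (-3z - 12) - (5z - 10) = -8z - 2
Result: (-8z - 2)/[(z - 2)(z + 4)]


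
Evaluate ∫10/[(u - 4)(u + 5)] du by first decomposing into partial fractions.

Decompose: 10/[(u - 4)(u + 5)] = (10/9)/(u - 4) - (10/9)/(u + 5). Integrate each term: (10/9) ln|(u - 4)| - (10/9) ln|(u + 5)| + C


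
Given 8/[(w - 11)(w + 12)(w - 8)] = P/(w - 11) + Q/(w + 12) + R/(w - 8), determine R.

Cover-up at w = 8: R = 8/[(8 - 11)(8 + 12)] = 8/[(-3)(20)] = -8/60 = -2/15


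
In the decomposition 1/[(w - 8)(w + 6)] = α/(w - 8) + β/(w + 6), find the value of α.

Cover-up at w = 8: α = 1/(8 + 6) = 1/14


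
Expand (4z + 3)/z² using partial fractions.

(4z + 3) = Pz + Q. At z = 0: Q = 4·0 + 3 = 3. Coeff of z: P = 4
Result: 4/z + 3/z²


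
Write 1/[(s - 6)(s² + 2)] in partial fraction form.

Cover-up at s = 6: A = 1/(6² + 2) = 1/38. Then B = -A = -1/38, C = -A·(0 + 6) = -3/19
Result: (1/38)/(s - 6) - ((1/38)s + 3/19)/(s² + 2)


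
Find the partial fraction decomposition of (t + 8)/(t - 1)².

(t + 8) = A(t - 1) + B. At t = 1: B = 1·1 + 8 = 9. Coeff of t: A = 1
Result: 1/(t - 1) + 9/(t - 1)²


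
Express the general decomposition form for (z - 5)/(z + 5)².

Repeated linear factor: A/(z + 5) + B/(z + 5)²


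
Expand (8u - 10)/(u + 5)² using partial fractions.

(8u - 10) = P(u + 5) + Q. At u = -5: Q = 8·(-5) - 10 = -50. Coeff of u: P = 8
Result: 8/(u + 5) - 50/(u + 5)²


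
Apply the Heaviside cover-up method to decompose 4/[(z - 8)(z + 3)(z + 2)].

Cover (z - 8), z=8: A = 4/[(8 + 3)(8 + 2)] = 2/55. Cover (z + 3), z=-3: B = 4/[(-3 - 8)(-3 + 2)] = 4/11. Cover (z + 2), z=-2: C = 4/[(-2 - 8)(-2 + 3)] = -2/5.
Result: (2/55)/(z - 8) + (4/11)/(z + 3) - (2/5)/(z + 2)


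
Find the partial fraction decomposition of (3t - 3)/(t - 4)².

(3t - 3) = P(t - 4) + Q. At t = 4: Q = 3·4 - 3 = 9. Coeff of t: P = 3
Result: 3/(t - 4) + 9/(t - 4)²


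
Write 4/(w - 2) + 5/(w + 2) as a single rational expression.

Common denominator (w - 2)(w + 2). Numerator: 4(w + 2) + 5(w - 2) = (4w + 8) + (5w - 10) = 9w - 2
Result: (9w - 2)/[(w - 2)(w + 2)]


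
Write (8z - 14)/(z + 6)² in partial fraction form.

(8z - 14) = A(z + 6) + B. At z = -6: B = 8·(-6) - 14 = -62. Coeff of z: A = 8
Result: 8/(z + 6) - 62/(z + 6)²


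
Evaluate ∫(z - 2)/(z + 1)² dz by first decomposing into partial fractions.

Decompose: A = 1, B = 1·(-1) - 2 = -3, so (z - 2)/(z + 1)² = 1/(z + 1) - 3/(z + 1)². Integrate: ∫ A/(z + 1) dz = ln|(z + 1)|; ∫ B/(z + 1)² dz = 3/(z + 1). Sum: ln|(z + 1)| + 3/(z + 1) + C


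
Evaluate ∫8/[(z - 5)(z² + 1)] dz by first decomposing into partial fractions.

Cover-up at z=5: α = 8/(5²+1) = 4/13. Coeff matching: β = -4/13, γ = -20/13. Decomposition: (4/13)/(z - 5) - ((4/13)z + 20/13)/(z² + 1). Integrate: linear → ln, quadratic → (1/2)ln + arctan: (4/13) ln|(z - 5)| - (2/13) ln(z² + 1) - (20/13) arctan(z) + C


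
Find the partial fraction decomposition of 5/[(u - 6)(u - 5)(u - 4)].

Using cover-up method: P = 5/2, Q = -5, R = 5/2
Result: (5/2)/(u - 6) - 5/(u - 5) + (5/2)/(u - 4)


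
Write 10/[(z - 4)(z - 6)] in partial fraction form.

10/(z - 4)(z - 6) = A/(z - 4) + B/(z - 6). A = 10/(4 - 6) = -5, B = 10/(6 - 4) = 5
Result: -5/(z - 4) + 5/(z - 6)


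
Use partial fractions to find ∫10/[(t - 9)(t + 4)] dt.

Decompose: 10/[(t - 9)(t + 4)] = (10/13)/(t - 9) - (10/13)/(t + 4). Integrate each term: (10/13) ln|(t - 9)| - (10/13) ln|(t + 4)| + C


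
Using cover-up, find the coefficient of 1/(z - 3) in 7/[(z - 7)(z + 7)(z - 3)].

Cover (z - 3), set z=3: 7/[(3 - 7)(3 + 7)] = -7/40


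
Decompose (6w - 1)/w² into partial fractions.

(6w - 1) = Pw + Q. At w = 0: Q = 6·0 - 1 = -1. Coeff of w: P = 6
Result: 6/w - 1/w²


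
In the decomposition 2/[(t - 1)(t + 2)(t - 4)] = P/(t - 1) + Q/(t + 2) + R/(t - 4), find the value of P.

Cover-up at t = 1: P = 2/[(1 + 2)(1 - 4)] = 2/[(3)(-3)] = -2/9


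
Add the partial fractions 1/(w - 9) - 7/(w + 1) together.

Common denominator (w - 9)(w + 1). Numerator: 1(w + 1) - 7(w - 9) = (w + 1) - (7w - 63) = -6w + 64
Result: (-6w + 64)/[(w - 9)(w + 1)]


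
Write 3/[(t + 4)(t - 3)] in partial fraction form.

3/(t + 4)(t - 3) = A/(t + 4) + B/(t - 3). A = 3/(-4 - 3) = -3/7, B = 3/(3 + 4) = 3/7
Result: (-3/7)/(t + 4) + (3/7)/(t - 3)


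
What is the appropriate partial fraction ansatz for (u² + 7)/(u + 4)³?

Repeated linear factor (power 3): P/(u + 4) + Q/(u + 4)² + R/(u + 4)³


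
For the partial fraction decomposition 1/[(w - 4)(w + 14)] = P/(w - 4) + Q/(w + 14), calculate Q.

Cover-up at w = -14: Q = 1/(-14 - 4) = -1/18


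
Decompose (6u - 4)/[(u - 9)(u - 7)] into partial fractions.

At u=9: α = (6·9 - 4)/(9 - 7) = 25. At u=7: β = (6·7 - 4)/(7 - 9) = -19
Result: 25/(u - 9) - 19/(u - 7)


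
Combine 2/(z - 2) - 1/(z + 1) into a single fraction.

Common denominator (z - 2)(z + 1). Numerator: 2(z + 1) - 1(z - 2) = (2z + 2) - (z - 2) = z + 4
Result: (z + 4)/[(z - 2)(z + 1)]


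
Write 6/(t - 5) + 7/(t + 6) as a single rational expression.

Common denominator (t - 5)(t + 6). Numerator: 6(t + 6) + 7(t - 5) = (6t + 36) + (7t - 35) = 13t + 1
Result: (13t + 1)/[(t - 5)(t + 6)]


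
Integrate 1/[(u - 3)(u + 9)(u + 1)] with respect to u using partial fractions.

Cover-up: P = 1/48, Q = 1/96, R = -1/32. Decomposition: (1/48)/(u - 3) + (1/96)/(u + 9) - (1/32)/(u + 1). Integrate each term: (1/48) ln|(u - 3)| + (1/96) ln|(u + 9)| - (1/32) ln|(u + 1)| + C
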